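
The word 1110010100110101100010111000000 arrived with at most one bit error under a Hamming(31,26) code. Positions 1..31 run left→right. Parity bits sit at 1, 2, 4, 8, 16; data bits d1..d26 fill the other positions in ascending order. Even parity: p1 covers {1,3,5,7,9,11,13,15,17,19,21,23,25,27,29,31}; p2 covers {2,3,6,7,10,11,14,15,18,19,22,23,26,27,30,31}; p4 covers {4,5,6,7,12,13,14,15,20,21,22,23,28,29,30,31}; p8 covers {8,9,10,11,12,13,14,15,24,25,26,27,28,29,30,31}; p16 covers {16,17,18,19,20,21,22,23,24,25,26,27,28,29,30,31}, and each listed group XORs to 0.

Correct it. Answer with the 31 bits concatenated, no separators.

s1 (pos 1,3,5,7,9,11,13,15,17,19,21,23,25,27,29,31): 1⊕1⊕0⊕0⊕0⊕1⊕0⊕0⊕1⊕0⊕1⊕1⊕1⊕0⊕0⊕0 = 1
s2 (pos 2,3,6,7,10,11,14,15,18,19,22,23,26,27,30,31): 1⊕1⊕1⊕0⊕0⊕1⊕1⊕0⊕0⊕0⊕0⊕1⊕0⊕0⊕0⊕0 = 0
s4 (pos 4,5,6,7,12,13,14,15,20,21,22,23,28,29,30,31): 0⊕0⊕1⊕0⊕1⊕0⊕1⊕0⊕0⊕1⊕0⊕1⊕0⊕0⊕0⊕0 = 1
s8 (pos 8,9,10,11,12,13,14,15,24,25,26,27,28,29,30,31): 1⊕0⊕0⊕1⊕1⊕0⊕1⊕0⊕1⊕1⊕0⊕0⊕0⊕0⊕0⊕0 = 0
s16 (pos 16,17,18,19,20,21,22,23,24,25,26,27,28,29,30,31): 1⊕1⊕0⊕0⊕0⊕1⊕0⊕1⊕1⊕1⊕0⊕0⊕0⊕0⊕0⊕0 = 0
Syndrome s16…s1 = 00101 → error at position 5.
Flip position 5: 1110010100110101100010111000000 → 1110110100110101100010111000000

1110110100110101100010111000000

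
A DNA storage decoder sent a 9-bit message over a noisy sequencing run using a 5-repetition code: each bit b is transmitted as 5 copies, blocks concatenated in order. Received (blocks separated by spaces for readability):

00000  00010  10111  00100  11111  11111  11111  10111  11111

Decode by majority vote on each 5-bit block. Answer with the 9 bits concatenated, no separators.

001011111

Block 1 (00000): 0 ones → 0
Block 2 (00010): 1 one → 0
Block 3 (10111): 4 ones → 1
Block 4 (00100): 1 one → 0
Block 5 (11111): 5 ones → 1
Block 6 (11111): 5 ones → 1
Block 7 (11111): 5 ones → 1
Block 8 (10111): 4 ones → 1
Block 9 (11111): 5 ones → 1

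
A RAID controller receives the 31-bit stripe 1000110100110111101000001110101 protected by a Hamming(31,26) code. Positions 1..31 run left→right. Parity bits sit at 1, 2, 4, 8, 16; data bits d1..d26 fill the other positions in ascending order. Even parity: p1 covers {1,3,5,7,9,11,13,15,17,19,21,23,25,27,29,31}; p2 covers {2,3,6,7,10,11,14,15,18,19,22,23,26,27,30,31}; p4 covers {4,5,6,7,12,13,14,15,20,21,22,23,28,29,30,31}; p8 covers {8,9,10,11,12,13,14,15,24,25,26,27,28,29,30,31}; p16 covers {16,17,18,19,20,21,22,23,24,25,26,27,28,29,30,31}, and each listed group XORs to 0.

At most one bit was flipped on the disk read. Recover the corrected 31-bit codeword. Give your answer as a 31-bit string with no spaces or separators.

s1 (pos 1,3,5,7,9,11,13,15,17,19,21,23,25,27,29,31): 1⊕0⊕1⊕0⊕0⊕1⊕0⊕1⊕1⊕1⊕0⊕0⊕1⊕1⊕1⊕1 = 0
s2 (pos 2,3,6,7,10,11,14,15,18,19,22,23,26,27,30,31): 0⊕0⊕1⊕0⊕0⊕1⊕1⊕1⊕0⊕1⊕0⊕0⊕1⊕1⊕0⊕1 = 0
s4 (pos 4,5,6,7,12,13,14,15,20,21,22,23,28,29,30,31): 0⊕1⊕1⊕0⊕1⊕0⊕1⊕1⊕0⊕0⊕0⊕0⊕0⊕1⊕0⊕1 = 1
s8 (pos 8,9,10,11,12,13,14,15,24,25,26,27,28,29,30,31): 1⊕0⊕0⊕1⊕1⊕0⊕1⊕1⊕0⊕1⊕1⊕1⊕0⊕1⊕0⊕1 = 0
s16 (pos 16,17,18,19,20,21,22,23,24,25,26,27,28,29,30,31): 1⊕1⊕0⊕1⊕0⊕0⊕0⊕0⊕0⊕1⊕1⊕1⊕0⊕1⊕0⊕1 = 0
Syndrome s16…s1 = 00100 → error at position 4.
Flip position 4: 1000110100110111101000001110101 → 1001110100110111101000001110101

1001110100110111101000001110101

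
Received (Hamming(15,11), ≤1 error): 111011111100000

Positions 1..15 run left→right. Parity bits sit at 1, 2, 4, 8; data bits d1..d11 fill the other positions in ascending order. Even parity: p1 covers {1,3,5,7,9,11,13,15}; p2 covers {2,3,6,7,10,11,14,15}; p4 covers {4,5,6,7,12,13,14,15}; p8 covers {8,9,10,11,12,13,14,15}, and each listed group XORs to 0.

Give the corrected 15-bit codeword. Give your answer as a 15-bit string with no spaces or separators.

s1 (pos 1,3,5,7,9,11,13,15): 1⊕1⊕1⊕1⊕1⊕0⊕0⊕0 = 1
s2 (pos 2,3,6,7,10,11,14,15): 1⊕1⊕1⊕1⊕1⊕0⊕0⊕0 = 1
s4 (pos 4,5,6,7,12,13,14,15): 0⊕1⊕1⊕1⊕0⊕0⊕0⊕0 = 1
s8 (pos 8,9,10,11,12,13,14,15): 1⊕1⊕1⊕0⊕0⊕0⊕0⊕0 = 1
Syndrome s8…s1 = 1111 → error at position 15.
Flip position 15: 111011111100000 → 111011111100001

111011111100001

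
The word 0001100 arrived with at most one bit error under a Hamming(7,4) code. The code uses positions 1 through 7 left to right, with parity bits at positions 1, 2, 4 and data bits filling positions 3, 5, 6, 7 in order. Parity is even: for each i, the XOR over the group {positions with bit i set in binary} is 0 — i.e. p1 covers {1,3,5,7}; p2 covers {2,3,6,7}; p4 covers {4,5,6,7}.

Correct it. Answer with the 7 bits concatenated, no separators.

1001100

s1 (pos 1,3,5,7): 0⊕0⊕1⊕0 = 1
s2 (pos 2,3,6,7): 0⊕0⊕0⊕0 = 0
s4 (pos 4,5,6,7): 1⊕1⊕0⊕0 = 0
Syndrome s4…s1 = 001 → error at position 1.
Flip position 1: 0001100 → 1001100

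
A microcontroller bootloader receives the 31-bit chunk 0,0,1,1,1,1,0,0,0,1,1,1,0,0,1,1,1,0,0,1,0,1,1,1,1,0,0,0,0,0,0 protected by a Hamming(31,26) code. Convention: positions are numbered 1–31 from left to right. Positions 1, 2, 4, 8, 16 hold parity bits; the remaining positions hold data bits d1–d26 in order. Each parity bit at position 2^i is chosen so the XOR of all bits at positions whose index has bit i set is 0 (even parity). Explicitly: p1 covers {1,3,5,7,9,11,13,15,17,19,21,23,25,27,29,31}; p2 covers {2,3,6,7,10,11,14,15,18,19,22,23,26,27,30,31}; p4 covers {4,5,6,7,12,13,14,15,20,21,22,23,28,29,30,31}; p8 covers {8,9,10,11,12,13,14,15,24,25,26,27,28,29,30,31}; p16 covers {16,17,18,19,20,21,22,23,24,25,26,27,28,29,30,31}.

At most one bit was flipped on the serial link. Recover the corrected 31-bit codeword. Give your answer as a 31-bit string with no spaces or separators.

s1 (pos 1,3,5,7,9,11,13,15,17,19,21,23,25,27,29,31): 0⊕1⊕1⊕0⊕0⊕1⊕0⊕1⊕1⊕0⊕0⊕1⊕1⊕0⊕0⊕0 = 1
s2 (pos 2,3,6,7,10,11,14,15,18,19,22,23,26,27,30,31): 0⊕1⊕1⊕0⊕1⊕1⊕0⊕1⊕0⊕0⊕1⊕1⊕0⊕0⊕0⊕0 = 1
s4 (pos 4,5,6,7,12,13,14,15,20,21,22,23,28,29,30,31): 1⊕1⊕1⊕0⊕1⊕0⊕0⊕1⊕1⊕0⊕1⊕1⊕0⊕0⊕0⊕0 = 0
s8 (pos 8,9,10,11,12,13,14,15,24,25,26,27,28,29,30,31): 0⊕0⊕1⊕1⊕1⊕0⊕0⊕1⊕1⊕1⊕0⊕0⊕0⊕0⊕0⊕0 = 0
s16 (pos 16,17,18,19,20,21,22,23,24,25,26,27,28,29,30,31): 1⊕1⊕0⊕0⊕1⊕0⊕1⊕1⊕1⊕1⊕0⊕0⊕0⊕0⊕0⊕0 = 1
Syndrome s16…s1 = 10011 → error at position 19.
Flip position 19: 0011110001110011100101111000000 → 0011110001110011101101111000000

0011110001110011101101111000000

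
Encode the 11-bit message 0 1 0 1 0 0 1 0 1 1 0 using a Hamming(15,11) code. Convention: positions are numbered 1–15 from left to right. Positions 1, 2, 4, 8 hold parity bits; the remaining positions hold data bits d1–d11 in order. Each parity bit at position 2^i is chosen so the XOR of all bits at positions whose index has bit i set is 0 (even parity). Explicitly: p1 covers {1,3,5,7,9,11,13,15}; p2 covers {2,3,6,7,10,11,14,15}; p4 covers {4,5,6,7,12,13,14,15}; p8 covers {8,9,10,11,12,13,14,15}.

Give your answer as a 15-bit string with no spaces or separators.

Place data at non-parity positions: p1 p2 0 p4 1 0 1 p8 0 0 1 0 1 1 0
p1 (pos 1,3,5,7,9,11,13,15): XOR of data positions = 0⊕1⊕1⊕0⊕1⊕1⊕0 = 0
p2 (pos 2,3,6,7,10,11,14,15): XOR of data positions = 0⊕0⊕1⊕0⊕1⊕1⊕0 = 1
p4 (pos 4,5,6,7,12,13,14,15): XOR of data positions = 1⊕0⊕1⊕0⊕1⊕1⊕0 = 0
p8 (pos 8,9,10,11,12,13,14,15): XOR of data positions = 0⊕0⊕1⊕0⊕1⊕1⊕0 = 1
Codeword: 010010110010110

010010110010110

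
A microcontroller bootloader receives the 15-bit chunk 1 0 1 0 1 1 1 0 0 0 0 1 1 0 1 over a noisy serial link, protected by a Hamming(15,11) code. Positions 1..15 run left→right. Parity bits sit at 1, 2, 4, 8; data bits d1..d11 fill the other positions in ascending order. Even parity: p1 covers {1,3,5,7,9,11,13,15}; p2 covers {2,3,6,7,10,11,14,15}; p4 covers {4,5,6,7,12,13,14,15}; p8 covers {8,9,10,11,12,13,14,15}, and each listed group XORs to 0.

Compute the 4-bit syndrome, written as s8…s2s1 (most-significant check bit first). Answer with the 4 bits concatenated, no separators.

1000

s1 (pos 1,3,5,7,9,11,13,15): 1⊕1⊕1⊕1⊕0⊕0⊕1⊕1 = 0
s2 (pos 2,3,6,7,10,11,14,15): 0⊕1⊕1⊕1⊕0⊕0⊕0⊕1 = 0
s4 (pos 4,5,6,7,12,13,14,15): 0⊕1⊕1⊕1⊕1⊕1⊕0⊕1 = 0
s8 (pos 8,9,10,11,12,13,14,15): 0⊕0⊕0⊕0⊕1⊕1⊕0⊕1 = 1
Syndrome s8…s1 = 1000 → error at position 8.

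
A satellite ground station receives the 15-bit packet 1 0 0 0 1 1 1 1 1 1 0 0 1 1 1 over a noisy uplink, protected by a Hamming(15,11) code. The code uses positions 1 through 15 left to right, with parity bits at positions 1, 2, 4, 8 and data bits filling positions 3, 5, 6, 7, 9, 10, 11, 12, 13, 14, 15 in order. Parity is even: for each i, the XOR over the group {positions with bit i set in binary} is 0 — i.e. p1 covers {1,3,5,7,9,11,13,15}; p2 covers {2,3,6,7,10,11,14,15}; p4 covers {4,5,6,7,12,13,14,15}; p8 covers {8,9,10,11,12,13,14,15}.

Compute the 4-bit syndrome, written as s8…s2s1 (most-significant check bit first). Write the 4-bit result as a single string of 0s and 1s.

0010

s1 (pos 1,3,5,7,9,11,13,15): 1⊕0⊕1⊕1⊕1⊕0⊕1⊕1 = 0
s2 (pos 2,3,6,7,10,11,14,15): 0⊕0⊕1⊕1⊕1⊕0⊕1⊕1 = 1
s4 (pos 4,5,6,7,12,13,14,15): 0⊕1⊕1⊕1⊕0⊕1⊕1⊕1 = 0
s8 (pos 8,9,10,11,12,13,14,15): 1⊕1⊕1⊕0⊕0⊕1⊕1⊕1 = 0
Syndrome s8…s1 = 0010 → error at position 2.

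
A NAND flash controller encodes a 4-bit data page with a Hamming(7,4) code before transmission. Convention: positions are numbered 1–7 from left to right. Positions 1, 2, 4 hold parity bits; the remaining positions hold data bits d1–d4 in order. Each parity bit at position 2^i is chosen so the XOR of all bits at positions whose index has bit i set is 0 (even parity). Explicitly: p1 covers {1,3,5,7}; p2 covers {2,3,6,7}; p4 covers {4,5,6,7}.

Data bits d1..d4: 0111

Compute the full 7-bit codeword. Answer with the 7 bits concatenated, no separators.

0001111

Place data at non-parity positions: p1 p2 0 p4 1 1 1
p1 (pos 1,3,5,7): XOR of data positions = 0⊕1⊕1 = 0
p2 (pos 2,3,6,7): XOR of data positions = 0⊕1⊕1 = 0
p4 (pos 4,5,6,7): XOR of data positions = 1⊕1⊕1 = 1
Codeword: 0001111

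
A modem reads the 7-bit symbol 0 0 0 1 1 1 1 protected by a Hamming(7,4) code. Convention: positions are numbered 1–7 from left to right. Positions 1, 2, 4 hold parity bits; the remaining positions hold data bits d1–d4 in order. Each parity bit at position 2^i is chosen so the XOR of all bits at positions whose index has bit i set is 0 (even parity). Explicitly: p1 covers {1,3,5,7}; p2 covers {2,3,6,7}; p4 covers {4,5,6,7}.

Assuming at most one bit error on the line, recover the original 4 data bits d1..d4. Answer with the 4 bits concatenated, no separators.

s1 (pos 1,3,5,7): 0⊕0⊕1⊕1 = 0
s2 (pos 2,3,6,7): 0⊕0⊕1⊕1 = 0
s4 (pos 4,5,6,7): 1⊕1⊕1⊕1 = 0
Syndrome s4…s1 = 000 → no error.
Read data bits from positions 3,5,6,7: 0111

0111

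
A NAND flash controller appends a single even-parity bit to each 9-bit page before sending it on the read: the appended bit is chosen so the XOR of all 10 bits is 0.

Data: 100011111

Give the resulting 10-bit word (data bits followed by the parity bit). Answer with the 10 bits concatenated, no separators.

1000111110

XOR of the 9 data bits: 1⊕0⊕0⊕0⊕1⊕1⊕1⊕1⊕1 = 0
Parity bit = 0 (so all 10 bits XOR to 0).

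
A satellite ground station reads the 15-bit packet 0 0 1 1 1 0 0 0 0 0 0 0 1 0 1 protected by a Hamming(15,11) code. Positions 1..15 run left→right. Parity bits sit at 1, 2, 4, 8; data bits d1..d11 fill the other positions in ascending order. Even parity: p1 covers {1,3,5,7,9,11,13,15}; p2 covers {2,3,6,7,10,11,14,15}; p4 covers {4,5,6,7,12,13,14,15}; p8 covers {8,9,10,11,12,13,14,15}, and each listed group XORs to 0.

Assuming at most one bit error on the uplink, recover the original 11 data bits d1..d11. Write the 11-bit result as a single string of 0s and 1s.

s1 (pos 1,3,5,7,9,11,13,15): 0⊕1⊕1⊕0⊕0⊕0⊕1⊕1 = 0
s2 (pos 2,3,6,7,10,11,14,15): 0⊕1⊕0⊕0⊕0⊕0⊕0⊕1 = 0
s4 (pos 4,5,6,7,12,13,14,15): 1⊕1⊕0⊕0⊕0⊕1⊕0⊕1 = 0
s8 (pos 8,9,10,11,12,13,14,15): 0⊕0⊕0⊕0⊕0⊕1⊕0⊕1 = 0
Syndrome s8…s1 = 0000 → no error.
Read data bits from positions 3,5,6,7,9,10,11,12,13,14,15: 11000000101

11000000101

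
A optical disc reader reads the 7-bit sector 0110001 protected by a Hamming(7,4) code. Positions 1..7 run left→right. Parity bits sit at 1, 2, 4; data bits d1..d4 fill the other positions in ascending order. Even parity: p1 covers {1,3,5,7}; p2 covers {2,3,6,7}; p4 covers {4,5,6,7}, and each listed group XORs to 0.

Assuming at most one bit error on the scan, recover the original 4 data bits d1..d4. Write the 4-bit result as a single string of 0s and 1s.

s1 (pos 1,3,5,7): 0⊕1⊕0⊕1 = 0
s2 (pos 2,3,6,7): 1⊕1⊕0⊕1 = 1
s4 (pos 4,5,6,7): 0⊕0⊕0⊕1 = 1
Syndrome s4…s1 = 110 → error at position 6.
Flip position 6: 0110001 → 0110011
Read data bits from positions 3,5,6,7: 1011

1011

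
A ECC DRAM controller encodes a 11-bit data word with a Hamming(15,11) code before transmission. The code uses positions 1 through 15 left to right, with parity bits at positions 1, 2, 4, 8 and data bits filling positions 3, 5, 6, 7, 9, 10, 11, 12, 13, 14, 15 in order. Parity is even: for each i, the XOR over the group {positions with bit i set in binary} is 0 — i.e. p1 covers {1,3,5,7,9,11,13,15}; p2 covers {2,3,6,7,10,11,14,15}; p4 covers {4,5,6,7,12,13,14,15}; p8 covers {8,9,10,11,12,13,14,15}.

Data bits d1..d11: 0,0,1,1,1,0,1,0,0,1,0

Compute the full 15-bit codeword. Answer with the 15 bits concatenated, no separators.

100101111010010

Place data at non-parity positions: p1 p2 0 p4 0 1 1 p8 1 0 1 0 0 1 0
p1 (pos 1,3,5,7,9,11,13,15): XOR of data positions = 0⊕0⊕1⊕1⊕1⊕0⊕0 = 1
p2 (pos 2,3,6,7,10,11,14,15): XOR of data positions = 0⊕1⊕1⊕0⊕1⊕1⊕0 = 0
p4 (pos 4,5,6,7,12,13,14,15): XOR of data positions = 0⊕1⊕1⊕0⊕0⊕1⊕0 = 1
p8 (pos 8,9,10,11,12,13,14,15): XOR of data positions = 1⊕0⊕1⊕0⊕0⊕1⊕0 = 1
Codeword: 100101111010010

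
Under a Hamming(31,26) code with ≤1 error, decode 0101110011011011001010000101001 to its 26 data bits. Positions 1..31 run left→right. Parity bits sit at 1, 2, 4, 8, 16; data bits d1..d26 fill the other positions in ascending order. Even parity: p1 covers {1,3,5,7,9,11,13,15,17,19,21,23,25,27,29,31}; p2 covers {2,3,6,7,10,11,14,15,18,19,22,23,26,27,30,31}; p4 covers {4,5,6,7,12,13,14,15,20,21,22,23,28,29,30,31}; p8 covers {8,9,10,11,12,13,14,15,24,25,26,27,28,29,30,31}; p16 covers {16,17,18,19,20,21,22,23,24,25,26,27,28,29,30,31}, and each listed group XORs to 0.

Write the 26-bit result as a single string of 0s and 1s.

s1 (pos 1,3,5,7,9,11,13,15,17,19,21,23,25,27,29,31): 0⊕0⊕1⊕0⊕1⊕0⊕1⊕1⊕0⊕1⊕1⊕0⊕0⊕0⊕0⊕1 = 1
s2 (pos 2,3,6,7,10,11,14,15,18,19,22,23,26,27,30,31): 1⊕0⊕1⊕0⊕1⊕0⊕0⊕1⊕0⊕1⊕0⊕0⊕1⊕0⊕0⊕1 = 1
s4 (pos 4,5,6,7,12,13,14,15,20,21,22,23,28,29,30,31): 1⊕1⊕1⊕0⊕1⊕1⊕0⊕1⊕0⊕1⊕0⊕0⊕1⊕0⊕0⊕1 = 1
s8 (pos 8,9,10,11,12,13,14,15,24,25,26,27,28,29,30,31): 0⊕1⊕1⊕0⊕1⊕1⊕0⊕1⊕0⊕0⊕1⊕0⊕1⊕0⊕0⊕1 = 0
s16 (pos 16,17,18,19,20,21,22,23,24,25,26,27,28,29,30,31): 1⊕0⊕0⊕1⊕0⊕1⊕0⊕0⊕0⊕0⊕1⊕0⊕1⊕0⊕0⊕1 = 0
Syndrome s16…s1 = 00111 → error at position 7.
Flip position 7: 0101110011011011001010000101001 → 0101111011011011001010000101001
Read data bits from positions 3,5,6,7,9,10,11,12,13,14,15,17,18,19,20,21,22,23,24,25,26,27,28,29,30,31: 01111101101001010000101001

01111101101001010000101001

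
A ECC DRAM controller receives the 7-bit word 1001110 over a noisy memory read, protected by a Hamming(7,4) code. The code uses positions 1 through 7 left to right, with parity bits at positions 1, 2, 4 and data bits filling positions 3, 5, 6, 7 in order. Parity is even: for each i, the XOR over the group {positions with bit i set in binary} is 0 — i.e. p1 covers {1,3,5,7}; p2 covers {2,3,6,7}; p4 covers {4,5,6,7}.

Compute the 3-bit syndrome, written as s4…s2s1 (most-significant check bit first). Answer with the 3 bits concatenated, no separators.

s1 (pos 1,3,5,7): 1⊕0⊕1⊕0 = 0
s2 (pos 2,3,6,7): 0⊕0⊕1⊕0 = 1
s4 (pos 4,5,6,7): 1⊕1⊕1⊕0 = 1
Syndrome s4…s1 = 110 → error at position 6.

110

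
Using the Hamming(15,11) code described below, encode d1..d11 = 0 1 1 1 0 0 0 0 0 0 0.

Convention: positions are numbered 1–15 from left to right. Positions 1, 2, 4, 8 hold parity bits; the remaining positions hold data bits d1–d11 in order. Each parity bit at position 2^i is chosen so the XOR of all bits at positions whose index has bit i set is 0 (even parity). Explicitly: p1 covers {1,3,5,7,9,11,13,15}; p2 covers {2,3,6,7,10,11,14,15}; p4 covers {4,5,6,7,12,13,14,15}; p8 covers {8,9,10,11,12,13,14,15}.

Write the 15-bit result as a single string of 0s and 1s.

Place data at non-parity positions: p1 p2 0 p4 1 1 1 p8 0 0 0 0 0 0 0
p1 (pos 1,3,5,7,9,11,13,15): XOR of data positions = 0⊕1⊕1⊕0⊕0⊕0⊕0 = 0
p2 (pos 2,3,6,7,10,11,14,15): XOR of data positions = 0⊕1⊕1⊕0⊕0⊕0⊕0 = 0
p4 (pos 4,5,6,7,12,13,14,15): XOR of data positions = 1⊕1⊕1⊕0⊕0⊕0⊕0 = 1
p8 (pos 8,9,10,11,12,13,14,15): XOR of data positions = 0⊕0⊕0⊕0⊕0⊕0⊕0 = 0
Codeword: 000111100000000

000111100000000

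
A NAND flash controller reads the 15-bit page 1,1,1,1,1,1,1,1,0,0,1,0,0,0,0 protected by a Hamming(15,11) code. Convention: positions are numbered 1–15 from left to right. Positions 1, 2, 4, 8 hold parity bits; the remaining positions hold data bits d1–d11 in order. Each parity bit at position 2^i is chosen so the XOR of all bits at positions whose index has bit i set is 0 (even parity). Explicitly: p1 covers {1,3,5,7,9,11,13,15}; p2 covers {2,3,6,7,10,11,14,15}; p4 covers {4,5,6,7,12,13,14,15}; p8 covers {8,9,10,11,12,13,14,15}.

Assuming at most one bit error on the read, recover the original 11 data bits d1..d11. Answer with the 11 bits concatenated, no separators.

s1 (pos 1,3,5,7,9,11,13,15): 1⊕1⊕1⊕1⊕0⊕1⊕0⊕0 = 1
s2 (pos 2,3,6,7,10,11,14,15): 1⊕1⊕1⊕1⊕0⊕1⊕0⊕0 = 1
s4 (pos 4,5,6,7,12,13,14,15): 1⊕1⊕1⊕1⊕0⊕0⊕0⊕0 = 0
s8 (pos 8,9,10,11,12,13,14,15): 1⊕0⊕0⊕1⊕0⊕0⊕0⊕0 = 0
Syndrome s8…s1 = 0011 → error at position 3.
Flip position 3: 111111110010000 → 110111110010000
Read data bits from positions 3,5,6,7,9,10,11,12,13,14,15: 01110010000

01110010000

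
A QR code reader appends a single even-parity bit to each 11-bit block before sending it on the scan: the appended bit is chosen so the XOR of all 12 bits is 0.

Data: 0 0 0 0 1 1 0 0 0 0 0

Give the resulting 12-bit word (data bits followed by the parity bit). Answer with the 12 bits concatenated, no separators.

000011000000

XOR of the 11 data bits: 0⊕0⊕0⊕0⊕1⊕1⊕0⊕0⊕0⊕0⊕0 = 0
Parity bit = 0 (so all 12 bits XOR to 0).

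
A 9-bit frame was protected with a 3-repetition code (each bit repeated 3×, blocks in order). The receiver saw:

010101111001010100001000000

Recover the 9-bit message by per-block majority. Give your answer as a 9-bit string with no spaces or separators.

Block 1 (010): 1 one → 0
Block 2 (101): 2 ones → 1
Block 3 (111): 3 ones → 1
Block 4 (001): 1 one → 0
Block 5 (010): 1 one → 0
Block 6 (100): 1 one → 0
Block 7 (001): 1 one → 0
Block 8 (000): 0 ones → 0
Block 9 (000): 0 ones → 0

011000000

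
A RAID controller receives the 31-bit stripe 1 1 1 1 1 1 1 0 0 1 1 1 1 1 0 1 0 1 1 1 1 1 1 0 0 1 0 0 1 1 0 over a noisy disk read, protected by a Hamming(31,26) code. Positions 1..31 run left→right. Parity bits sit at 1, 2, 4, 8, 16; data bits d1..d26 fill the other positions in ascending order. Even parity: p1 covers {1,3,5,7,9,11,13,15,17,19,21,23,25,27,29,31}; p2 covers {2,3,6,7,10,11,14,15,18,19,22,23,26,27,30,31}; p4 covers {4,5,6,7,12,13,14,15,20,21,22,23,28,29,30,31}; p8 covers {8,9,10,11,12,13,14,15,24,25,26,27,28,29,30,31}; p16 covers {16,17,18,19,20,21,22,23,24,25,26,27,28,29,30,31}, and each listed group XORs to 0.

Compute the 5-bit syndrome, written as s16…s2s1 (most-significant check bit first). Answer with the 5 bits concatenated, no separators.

00110

s1 (pos 1,3,5,7,9,11,13,15,17,19,21,23,25,27,29,31): 1⊕1⊕1⊕1⊕0⊕1⊕1⊕0⊕0⊕1⊕1⊕1⊕0⊕0⊕1⊕0 = 0
s2 (pos 2,3,6,7,10,11,14,15,18,19,22,23,26,27,30,31): 1⊕1⊕1⊕1⊕1⊕1⊕1⊕0⊕1⊕1⊕1⊕1⊕1⊕0⊕1⊕0 = 1
s4 (pos 4,5,6,7,12,13,14,15,20,21,22,23,28,29,30,31): 1⊕1⊕1⊕1⊕1⊕1⊕1⊕0⊕1⊕1⊕1⊕1⊕0⊕1⊕1⊕0 = 1
s8 (pos 8,9,10,11,12,13,14,15,24,25,26,27,28,29,30,31): 0⊕0⊕1⊕1⊕1⊕1⊕1⊕0⊕0⊕0⊕1⊕0⊕0⊕1⊕1⊕0 = 0
s16 (pos 16,17,18,19,20,21,22,23,24,25,26,27,28,29,30,31): 1⊕0⊕1⊕1⊕1⊕1⊕1⊕1⊕0⊕0⊕1⊕0⊕0⊕1⊕1⊕0 = 0
Syndrome s16…s1 = 00110 → error at position 6.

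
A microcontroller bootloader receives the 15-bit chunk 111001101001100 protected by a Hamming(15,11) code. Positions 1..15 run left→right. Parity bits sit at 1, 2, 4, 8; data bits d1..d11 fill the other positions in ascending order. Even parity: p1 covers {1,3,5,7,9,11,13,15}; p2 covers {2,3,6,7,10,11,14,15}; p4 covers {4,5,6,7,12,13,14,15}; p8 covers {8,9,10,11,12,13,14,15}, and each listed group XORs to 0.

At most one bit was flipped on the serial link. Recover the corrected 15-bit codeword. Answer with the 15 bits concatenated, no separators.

s1 (pos 1,3,5,7,9,11,13,15): 1⊕1⊕0⊕1⊕1⊕0⊕1⊕0 = 1
s2 (pos 2,3,6,7,10,11,14,15): 1⊕1⊕1⊕1⊕0⊕0⊕0⊕0 = 0
s4 (pos 4,5,6,7,12,13,14,15): 0⊕0⊕1⊕1⊕1⊕1⊕0⊕0 = 0
s8 (pos 8,9,10,11,12,13,14,15): 0⊕1⊕0⊕0⊕1⊕1⊕0⊕0 = 1
Syndrome s8…s1 = 1001 → error at position 9.
Flip position 9: 111001101001100 → 111001100001100

111001100001100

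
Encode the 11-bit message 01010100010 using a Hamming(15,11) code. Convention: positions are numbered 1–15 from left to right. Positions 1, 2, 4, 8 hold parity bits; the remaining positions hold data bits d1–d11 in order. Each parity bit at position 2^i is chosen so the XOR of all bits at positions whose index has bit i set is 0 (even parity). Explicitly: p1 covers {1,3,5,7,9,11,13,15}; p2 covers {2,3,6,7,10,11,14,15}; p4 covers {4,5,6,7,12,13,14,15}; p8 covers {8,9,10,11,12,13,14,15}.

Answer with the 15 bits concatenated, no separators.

010110100100010

Place data at non-parity positions: p1 p2 0 p4 1 0 1 p8 0 1 0 0 0 1 0
p1 (pos 1,3,5,7,9,11,13,15): XOR of data positions = 0⊕1⊕1⊕0⊕0⊕0⊕0 = 0
p2 (pos 2,3,6,7,10,11,14,15): XOR of data positions = 0⊕0⊕1⊕1⊕0⊕1⊕0 = 1
p4 (pos 4,5,6,7,12,13,14,15): XOR of data positions = 1⊕0⊕1⊕0⊕0⊕1⊕0 = 1
p8 (pos 8,9,10,11,12,13,14,15): XOR of data positions = 0⊕1⊕0⊕0⊕0⊕1⊕0 = 0
Codeword: 010110100100010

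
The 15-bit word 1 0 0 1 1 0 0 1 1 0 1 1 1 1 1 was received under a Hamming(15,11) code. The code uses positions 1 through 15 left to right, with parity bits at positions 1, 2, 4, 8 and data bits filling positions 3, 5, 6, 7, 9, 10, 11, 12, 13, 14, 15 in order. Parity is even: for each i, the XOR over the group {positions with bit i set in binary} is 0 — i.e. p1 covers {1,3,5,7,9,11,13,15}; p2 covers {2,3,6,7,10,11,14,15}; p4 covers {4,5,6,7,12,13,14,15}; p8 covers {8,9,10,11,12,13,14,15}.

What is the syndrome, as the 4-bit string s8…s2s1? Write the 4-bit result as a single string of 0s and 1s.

1010

s1 (pos 1,3,5,7,9,11,13,15): 1⊕0⊕1⊕0⊕1⊕1⊕1⊕1 = 0
s2 (pos 2,3,6,7,10,11,14,15): 0⊕0⊕0⊕0⊕0⊕1⊕1⊕1 = 1
s4 (pos 4,5,6,7,12,13,14,15): 1⊕1⊕0⊕0⊕1⊕1⊕1⊕1 = 0
s8 (pos 8,9,10,11,12,13,14,15): 1⊕1⊕0⊕1⊕1⊕1⊕1⊕1 = 1
Syndrome s8…s1 = 1010 → error at position 10.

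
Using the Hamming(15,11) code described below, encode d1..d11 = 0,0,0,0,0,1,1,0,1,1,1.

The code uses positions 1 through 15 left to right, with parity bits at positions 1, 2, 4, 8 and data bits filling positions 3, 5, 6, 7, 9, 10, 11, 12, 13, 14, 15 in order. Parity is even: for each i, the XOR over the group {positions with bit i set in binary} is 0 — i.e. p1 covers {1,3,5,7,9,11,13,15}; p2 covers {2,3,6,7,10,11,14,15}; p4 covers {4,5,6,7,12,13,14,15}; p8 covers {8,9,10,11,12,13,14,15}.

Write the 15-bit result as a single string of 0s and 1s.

Place data at non-parity positions: p1 p2 0 p4 0 0 0 p8 0 1 1 0 1 1 1
p1 (pos 1,3,5,7,9,11,13,15): XOR of data positions = 0⊕0⊕0⊕0⊕1⊕1⊕1 = 1
p2 (pos 2,3,6,7,10,11,14,15): XOR of data positions = 0⊕0⊕0⊕1⊕1⊕1⊕1 = 0
p4 (pos 4,5,6,7,12,13,14,15): XOR of data positions = 0⊕0⊕0⊕0⊕1⊕1⊕1 = 1
p8 (pos 8,9,10,11,12,13,14,15): XOR of data positions = 0⊕1⊕1⊕0⊕1⊕1⊕1 = 1
Codeword: 100100010110111

100100010110111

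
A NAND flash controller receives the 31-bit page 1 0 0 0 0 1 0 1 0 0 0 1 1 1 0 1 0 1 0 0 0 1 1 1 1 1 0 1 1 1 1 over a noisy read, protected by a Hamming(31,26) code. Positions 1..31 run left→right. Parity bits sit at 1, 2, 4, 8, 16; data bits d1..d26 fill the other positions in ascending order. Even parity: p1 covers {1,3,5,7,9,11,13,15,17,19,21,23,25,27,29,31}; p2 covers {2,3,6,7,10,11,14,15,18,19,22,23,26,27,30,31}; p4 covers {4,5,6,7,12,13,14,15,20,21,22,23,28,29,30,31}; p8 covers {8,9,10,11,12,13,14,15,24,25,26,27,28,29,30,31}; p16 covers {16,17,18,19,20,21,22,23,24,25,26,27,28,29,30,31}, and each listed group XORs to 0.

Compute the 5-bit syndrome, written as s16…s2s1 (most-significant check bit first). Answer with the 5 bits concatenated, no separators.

11000

s1 (pos 1,3,5,7,9,11,13,15,17,19,21,23,25,27,29,31): 1⊕0⊕0⊕0⊕0⊕0⊕1⊕0⊕0⊕0⊕0⊕1⊕1⊕0⊕1⊕1 = 0
s2 (pos 2,3,6,7,10,11,14,15,18,19,22,23,26,27,30,31): 0⊕0⊕1⊕0⊕0⊕0⊕1⊕0⊕1⊕0⊕1⊕1⊕1⊕0⊕1⊕1 = 0
s4 (pos 4,5,6,7,12,13,14,15,20,21,22,23,28,29,30,31): 0⊕0⊕1⊕0⊕1⊕1⊕1⊕0⊕0⊕0⊕1⊕1⊕1⊕1⊕1⊕1 = 0
s8 (pos 8,9,10,11,12,13,14,15,24,25,26,27,28,29,30,31): 1⊕0⊕0⊕0⊕1⊕1⊕1⊕0⊕1⊕1⊕1⊕0⊕1⊕1⊕1⊕1 = 1
s16 (pos 16,17,18,19,20,21,22,23,24,25,26,27,28,29,30,31): 1⊕0⊕1⊕0⊕0⊕0⊕1⊕1⊕1⊕1⊕1⊕0⊕1⊕1⊕1⊕1 = 1
Syndrome s16…s1 = 11000 → error at position 24.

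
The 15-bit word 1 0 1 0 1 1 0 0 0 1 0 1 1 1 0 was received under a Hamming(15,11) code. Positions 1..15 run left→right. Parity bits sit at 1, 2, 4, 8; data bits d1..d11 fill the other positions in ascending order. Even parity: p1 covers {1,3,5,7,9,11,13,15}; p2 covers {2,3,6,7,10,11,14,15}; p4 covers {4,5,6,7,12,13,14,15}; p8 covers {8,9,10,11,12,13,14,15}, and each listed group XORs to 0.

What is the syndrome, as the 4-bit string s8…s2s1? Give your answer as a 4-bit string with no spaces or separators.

s1 (pos 1,3,5,7,9,11,13,15): 1⊕1⊕1⊕0⊕0⊕0⊕1⊕0 = 0
s2 (pos 2,3,6,7,10,11,14,15): 0⊕1⊕1⊕0⊕1⊕0⊕1⊕0 = 0
s4 (pos 4,5,6,7,12,13,14,15): 0⊕1⊕1⊕0⊕1⊕1⊕1⊕0 = 1
s8 (pos 8,9,10,11,12,13,14,15): 0⊕0⊕1⊕0⊕1⊕1⊕1⊕0 = 0
Syndrome s8…s1 = 0100 → error at position 4.

0100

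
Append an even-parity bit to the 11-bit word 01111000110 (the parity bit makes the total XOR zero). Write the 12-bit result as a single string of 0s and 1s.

011110001100

XOR of the 11 data bits: 0⊕1⊕1⊕1⊕1⊕0⊕0⊕0⊕1⊕1⊕0 = 0
Parity bit = 0 (so all 12 bits XOR to 0).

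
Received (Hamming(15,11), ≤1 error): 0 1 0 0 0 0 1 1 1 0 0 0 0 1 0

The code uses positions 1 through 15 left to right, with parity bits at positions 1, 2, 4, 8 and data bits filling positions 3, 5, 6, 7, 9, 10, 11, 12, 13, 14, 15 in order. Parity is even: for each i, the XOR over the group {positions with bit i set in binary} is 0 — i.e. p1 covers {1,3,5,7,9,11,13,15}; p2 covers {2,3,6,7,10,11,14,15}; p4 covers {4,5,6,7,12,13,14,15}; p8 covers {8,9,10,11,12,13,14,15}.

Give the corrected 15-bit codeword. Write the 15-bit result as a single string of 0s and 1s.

s1 (pos 1,3,5,7,9,11,13,15): 0⊕0⊕0⊕1⊕1⊕0⊕0⊕0 = 0
s2 (pos 2,3,6,7,10,11,14,15): 1⊕0⊕0⊕1⊕0⊕0⊕1⊕0 = 1
s4 (pos 4,5,6,7,12,13,14,15): 0⊕0⊕0⊕1⊕0⊕0⊕1⊕0 = 0
s8 (pos 8,9,10,11,12,13,14,15): 1⊕1⊕0⊕0⊕0⊕0⊕1⊕0 = 1
Syndrome s8…s1 = 1010 → error at position 10.
Flip position 10: 010000111000010 → 010000111100010

010000111100010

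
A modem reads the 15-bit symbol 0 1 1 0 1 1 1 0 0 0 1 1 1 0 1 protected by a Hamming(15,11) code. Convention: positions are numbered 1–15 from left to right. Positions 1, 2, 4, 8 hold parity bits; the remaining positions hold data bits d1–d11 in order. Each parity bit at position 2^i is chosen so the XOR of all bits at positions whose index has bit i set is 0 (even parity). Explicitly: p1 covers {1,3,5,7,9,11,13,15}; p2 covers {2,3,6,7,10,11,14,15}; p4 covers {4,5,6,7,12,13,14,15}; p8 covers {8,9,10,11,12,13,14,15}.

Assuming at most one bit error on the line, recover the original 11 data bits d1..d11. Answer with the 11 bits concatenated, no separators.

s1 (pos 1,3,5,7,9,11,13,15): 0⊕1⊕1⊕1⊕0⊕1⊕1⊕1 = 0
s2 (pos 2,3,6,7,10,11,14,15): 1⊕1⊕1⊕1⊕0⊕1⊕0⊕1 = 0
s4 (pos 4,5,6,7,12,13,14,15): 0⊕1⊕1⊕1⊕1⊕1⊕0⊕1 = 0
s8 (pos 8,9,10,11,12,13,14,15): 0⊕0⊕0⊕1⊕1⊕1⊕0⊕1 = 0
Syndrome s8…s1 = 0000 → no error.
Read data bits from positions 3,5,6,7,9,10,11,12,13,14,15: 11110011101

11110011101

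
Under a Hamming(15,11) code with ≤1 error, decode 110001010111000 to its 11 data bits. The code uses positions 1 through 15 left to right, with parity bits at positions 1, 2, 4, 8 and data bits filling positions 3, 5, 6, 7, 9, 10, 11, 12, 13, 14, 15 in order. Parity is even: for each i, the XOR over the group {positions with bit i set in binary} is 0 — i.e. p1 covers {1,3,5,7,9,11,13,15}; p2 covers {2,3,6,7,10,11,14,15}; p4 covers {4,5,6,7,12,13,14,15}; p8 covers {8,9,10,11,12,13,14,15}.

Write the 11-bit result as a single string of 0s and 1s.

00100111000

s1 (pos 1,3,5,7,9,11,13,15): 1⊕0⊕0⊕0⊕0⊕1⊕0⊕0 = 0
s2 (pos 2,3,6,7,10,11,14,15): 1⊕0⊕1⊕0⊕1⊕1⊕0⊕0 = 0
s4 (pos 4,5,6,7,12,13,14,15): 0⊕0⊕1⊕0⊕1⊕0⊕0⊕0 = 0
s8 (pos 8,9,10,11,12,13,14,15): 1⊕0⊕1⊕1⊕1⊕0⊕0⊕0 = 0
Syndrome s8…s1 = 0000 → no error.
Read data bits from positions 3,5,6,7,9,10,11,12,13,14,15: 00100111000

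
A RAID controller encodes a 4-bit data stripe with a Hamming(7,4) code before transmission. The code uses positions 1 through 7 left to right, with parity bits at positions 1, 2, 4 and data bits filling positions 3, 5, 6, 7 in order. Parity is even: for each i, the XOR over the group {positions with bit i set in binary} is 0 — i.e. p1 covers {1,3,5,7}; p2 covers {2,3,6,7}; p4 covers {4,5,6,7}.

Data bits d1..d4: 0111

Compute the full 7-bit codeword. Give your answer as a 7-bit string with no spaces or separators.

0001111

Place data at non-parity positions: p1 p2 0 p4 1 1 1
p1 (pos 1,3,5,7): XOR of data positions = 0⊕1⊕1 = 0
p2 (pos 2,3,6,7): XOR of data positions = 0⊕1⊕1 = 0
p4 (pos 4,5,6,7): XOR of data positions = 1⊕1⊕1 = 1
Codeword: 0001111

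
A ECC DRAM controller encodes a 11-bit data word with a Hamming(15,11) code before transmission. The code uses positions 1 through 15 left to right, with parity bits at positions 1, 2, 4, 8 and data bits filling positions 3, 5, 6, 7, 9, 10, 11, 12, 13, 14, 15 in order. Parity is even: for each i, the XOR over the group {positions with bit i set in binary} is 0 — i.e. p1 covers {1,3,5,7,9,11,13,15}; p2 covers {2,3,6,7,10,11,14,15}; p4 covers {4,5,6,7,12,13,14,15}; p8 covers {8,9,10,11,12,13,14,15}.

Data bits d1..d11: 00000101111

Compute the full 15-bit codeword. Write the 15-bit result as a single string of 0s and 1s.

Place data at non-parity positions: p1 p2 0 p4 0 0 0 p8 0 1 0 1 1 1 1
p1 (pos 1,3,5,7,9,11,13,15): XOR of data positions = 0⊕0⊕0⊕0⊕0⊕1⊕1 = 0
p2 (pos 2,3,6,7,10,11,14,15): XOR of data positions = 0⊕0⊕0⊕1⊕0⊕1⊕1 = 1
p4 (pos 4,5,6,7,12,13,14,15): XOR of data positions = 0⊕0⊕0⊕1⊕1⊕1⊕1 = 0
p8 (pos 8,9,10,11,12,13,14,15): XOR of data positions = 0⊕1⊕0⊕1⊕1⊕1⊕1 = 1
Codeword: 010000010101111

010000010101111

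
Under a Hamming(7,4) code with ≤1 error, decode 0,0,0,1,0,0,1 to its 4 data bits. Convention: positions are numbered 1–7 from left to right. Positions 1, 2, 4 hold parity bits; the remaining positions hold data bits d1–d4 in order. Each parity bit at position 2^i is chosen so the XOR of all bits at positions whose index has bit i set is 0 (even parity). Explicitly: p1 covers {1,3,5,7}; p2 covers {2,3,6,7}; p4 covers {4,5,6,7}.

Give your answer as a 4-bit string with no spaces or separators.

1001

s1 (pos 1,3,5,7): 0⊕0⊕0⊕1 = 1
s2 (pos 2,3,6,7): 0⊕0⊕0⊕1 = 1
s4 (pos 4,5,6,7): 1⊕0⊕0⊕1 = 0
Syndrome s4…s1 = 011 → error at position 3.
Flip position 3: 0001001 → 0011001
Read data bits from positions 3,5,6,7: 1001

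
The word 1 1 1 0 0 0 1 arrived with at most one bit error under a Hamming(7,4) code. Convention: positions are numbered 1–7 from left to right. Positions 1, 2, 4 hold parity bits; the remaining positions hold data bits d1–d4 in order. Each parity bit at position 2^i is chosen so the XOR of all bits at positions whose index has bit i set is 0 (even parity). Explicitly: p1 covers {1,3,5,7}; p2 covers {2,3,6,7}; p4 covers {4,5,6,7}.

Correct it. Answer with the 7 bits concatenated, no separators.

1110000

s1 (pos 1,3,5,7): 1⊕1⊕0⊕1 = 1
s2 (pos 2,3,6,7): 1⊕1⊕0⊕1 = 1
s4 (pos 4,5,6,7): 0⊕0⊕0⊕1 = 1
Syndrome s4…s1 = 111 → error at position 7.
Flip position 7: 1110001 → 1110000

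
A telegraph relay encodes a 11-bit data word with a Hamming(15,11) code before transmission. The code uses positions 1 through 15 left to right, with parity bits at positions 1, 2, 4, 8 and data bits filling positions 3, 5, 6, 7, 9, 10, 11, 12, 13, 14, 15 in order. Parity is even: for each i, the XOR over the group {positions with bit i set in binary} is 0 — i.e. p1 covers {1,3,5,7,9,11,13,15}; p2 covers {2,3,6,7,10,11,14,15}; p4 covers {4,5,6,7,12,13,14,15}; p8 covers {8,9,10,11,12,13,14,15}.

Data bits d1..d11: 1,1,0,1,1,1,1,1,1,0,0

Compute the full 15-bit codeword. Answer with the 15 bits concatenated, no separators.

001010111111100

Place data at non-parity positions: p1 p2 1 p4 1 0 1 p8 1 1 1 1 1 0 0
p1 (pos 1,3,5,7,9,11,13,15): XOR of data positions = 1⊕1⊕1⊕1⊕1⊕1⊕0 = 0
p2 (pos 2,3,6,7,10,11,14,15): XOR of data positions = 1⊕0⊕1⊕1⊕1⊕0⊕0 = 0
p4 (pos 4,5,6,7,12,13,14,15): XOR of data positions = 1⊕0⊕1⊕1⊕1⊕0⊕0 = 0
p8 (pos 8,9,10,11,12,13,14,15): XOR of data positions = 1⊕1⊕1⊕1⊕1⊕0⊕0 = 1
Codeword: 001010111111100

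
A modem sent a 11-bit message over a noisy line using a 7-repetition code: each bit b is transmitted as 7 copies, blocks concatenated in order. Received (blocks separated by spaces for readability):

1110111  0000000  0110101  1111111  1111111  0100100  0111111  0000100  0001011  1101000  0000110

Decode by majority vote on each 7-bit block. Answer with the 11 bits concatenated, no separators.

Block 1 (1110111): 6 ones → 1
Block 2 (0000000): 0 ones → 0
Block 3 (0110101): 4 ones → 1
Block 4 (1111111): 7 ones → 1
Block 5 (1111111): 7 ones → 1
Block 6 (0100100): 2 ones → 0
Block 7 (0111111): 6 ones → 1
Block 8 (0000100): 1 one → 0
Block 9 (0001011): 3 ones → 0
Block 10 (1101000): 3 ones → 0
Block 11 (0000110): 2 ones → 0

10111010000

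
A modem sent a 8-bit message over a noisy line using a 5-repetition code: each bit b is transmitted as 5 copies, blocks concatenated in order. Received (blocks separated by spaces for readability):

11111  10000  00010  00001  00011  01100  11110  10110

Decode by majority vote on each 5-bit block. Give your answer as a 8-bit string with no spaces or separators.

Block 1 (11111): 5 ones → 1
Block 2 (10000): 1 one → 0
Block 3 (00010): 1 one → 0
Block 4 (00001): 1 one → 0
Block 5 (00011): 2 ones → 0
Block 6 (01100): 2 ones → 0
Block 7 (11110): 4 ones → 1
Block 8 (10110): 3 ones → 1

10000011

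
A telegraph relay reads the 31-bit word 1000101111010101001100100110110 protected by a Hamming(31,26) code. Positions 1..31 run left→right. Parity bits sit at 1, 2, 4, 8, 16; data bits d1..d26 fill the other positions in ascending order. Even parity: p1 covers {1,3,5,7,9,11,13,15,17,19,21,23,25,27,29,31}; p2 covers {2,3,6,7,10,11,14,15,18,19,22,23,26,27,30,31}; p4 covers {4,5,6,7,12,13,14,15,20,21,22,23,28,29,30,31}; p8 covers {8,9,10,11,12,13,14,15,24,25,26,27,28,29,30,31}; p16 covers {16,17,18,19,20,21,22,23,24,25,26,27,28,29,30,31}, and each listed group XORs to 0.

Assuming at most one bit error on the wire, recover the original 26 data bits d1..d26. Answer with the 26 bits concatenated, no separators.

01011101010001100100110110

s1 (pos 1,3,5,7,9,11,13,15,17,19,21,23,25,27,29,31): 1⊕0⊕1⊕1⊕1⊕0⊕0⊕0⊕0⊕1⊕0⊕1⊕0⊕1⊕1⊕0 = 0
s2 (pos 2,3,6,7,10,11,14,15,18,19,22,23,26,27,30,31): 0⊕0⊕0⊕1⊕1⊕0⊕1⊕0⊕0⊕1⊕0⊕1⊕1⊕1⊕1⊕0 = 0
s4 (pos 4,5,6,7,12,13,14,15,20,21,22,23,28,29,30,31): 0⊕1⊕0⊕1⊕1⊕0⊕1⊕0⊕1⊕0⊕0⊕1⊕0⊕1⊕1⊕0 = 0
s8 (pos 8,9,10,11,12,13,14,15,24,25,26,27,28,29,30,31): 1⊕1⊕1⊕0⊕1⊕0⊕1⊕0⊕0⊕0⊕1⊕1⊕0⊕1⊕1⊕0 = 1
s16 (pos 16,17,18,19,20,21,22,23,24,25,26,27,28,29,30,31): 1⊕0⊕0⊕1⊕1⊕0⊕0⊕1⊕0⊕0⊕1⊕1⊕0⊕1⊕1⊕0 = 0
Syndrome s16…s1 = 01000 → error at position 8.
Flip position 8: 1000101111010101001100100110110 → 1000101011010101001100100110110
Read data bits from positions 3,5,6,7,9,10,11,12,13,14,15,17,18,19,20,21,22,23,24,25,26,27,28,29,30,31: 01011101010001100100110110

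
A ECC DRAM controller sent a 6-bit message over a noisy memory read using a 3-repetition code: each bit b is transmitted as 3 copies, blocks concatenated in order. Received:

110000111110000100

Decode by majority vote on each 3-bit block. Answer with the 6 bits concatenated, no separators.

Block 1 (110): 2 ones → 1
Block 2 (000): 0 ones → 0
Block 3 (111): 3 ones → 1
Block 4 (110): 2 ones → 1
Block 5 (000): 0 ones → 0
Block 6 (100): 1 one → 0

101100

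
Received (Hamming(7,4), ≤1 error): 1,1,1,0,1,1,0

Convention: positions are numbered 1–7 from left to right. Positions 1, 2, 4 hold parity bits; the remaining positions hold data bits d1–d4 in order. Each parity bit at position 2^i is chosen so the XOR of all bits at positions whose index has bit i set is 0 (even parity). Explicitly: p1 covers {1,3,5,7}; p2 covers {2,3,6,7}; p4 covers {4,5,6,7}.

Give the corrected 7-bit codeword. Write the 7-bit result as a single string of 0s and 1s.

s1 (pos 1,3,5,7): 1⊕1⊕1⊕0 = 1
s2 (pos 2,3,6,7): 1⊕1⊕1⊕0 = 1
s4 (pos 4,5,6,7): 0⊕1⊕1⊕0 = 0
Syndrome s4…s1 = 011 → error at position 3.
Flip position 3: 1110110 → 1100110

1100110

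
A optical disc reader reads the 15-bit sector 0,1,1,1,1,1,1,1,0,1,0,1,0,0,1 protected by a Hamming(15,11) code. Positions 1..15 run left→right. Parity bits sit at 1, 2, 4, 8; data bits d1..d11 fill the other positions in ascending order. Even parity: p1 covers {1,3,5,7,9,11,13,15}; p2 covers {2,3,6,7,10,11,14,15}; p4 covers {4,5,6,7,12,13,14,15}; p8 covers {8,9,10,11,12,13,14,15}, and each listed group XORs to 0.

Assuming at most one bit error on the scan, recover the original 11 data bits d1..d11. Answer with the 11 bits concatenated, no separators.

s1 (pos 1,3,5,7,9,11,13,15): 0⊕1⊕1⊕1⊕0⊕0⊕0⊕1 = 0
s2 (pos 2,3,6,7,10,11,14,15): 1⊕1⊕1⊕1⊕1⊕0⊕0⊕1 = 0
s4 (pos 4,5,6,7,12,13,14,15): 1⊕1⊕1⊕1⊕1⊕0⊕0⊕1 = 0
s8 (pos 8,9,10,11,12,13,14,15): 1⊕0⊕1⊕0⊕1⊕0⊕0⊕1 = 0
Syndrome s8…s1 = 0000 → no error.
Read data bits from positions 3,5,6,7,9,10,11,12,13,14,15: 11110101001

11110101001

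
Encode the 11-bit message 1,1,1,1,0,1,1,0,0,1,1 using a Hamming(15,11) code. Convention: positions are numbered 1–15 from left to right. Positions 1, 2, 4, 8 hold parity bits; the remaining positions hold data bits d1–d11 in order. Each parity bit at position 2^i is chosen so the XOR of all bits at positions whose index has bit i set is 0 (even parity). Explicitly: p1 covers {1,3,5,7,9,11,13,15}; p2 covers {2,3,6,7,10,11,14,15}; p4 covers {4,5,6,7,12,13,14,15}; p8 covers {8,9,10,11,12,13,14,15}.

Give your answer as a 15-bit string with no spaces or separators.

111111100110011

Place data at non-parity positions: p1 p2 1 p4 1 1 1 p8 0 1 1 0 0 1 1
p1 (pos 1,3,5,7,9,11,13,15): XOR of data positions = 1⊕1⊕1⊕0⊕1⊕0⊕1 = 1
p2 (pos 2,3,6,7,10,11,14,15): XOR of data positions = 1⊕1⊕1⊕1⊕1⊕1⊕1 = 1
p4 (pos 4,5,6,7,12,13,14,15): XOR of data positions = 1⊕1⊕1⊕0⊕0⊕1⊕1 = 1
p8 (pos 8,9,10,11,12,13,14,15): XOR of data positions = 0⊕1⊕1⊕0⊕0⊕1⊕1 = 0
Codeword: 111111100110011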